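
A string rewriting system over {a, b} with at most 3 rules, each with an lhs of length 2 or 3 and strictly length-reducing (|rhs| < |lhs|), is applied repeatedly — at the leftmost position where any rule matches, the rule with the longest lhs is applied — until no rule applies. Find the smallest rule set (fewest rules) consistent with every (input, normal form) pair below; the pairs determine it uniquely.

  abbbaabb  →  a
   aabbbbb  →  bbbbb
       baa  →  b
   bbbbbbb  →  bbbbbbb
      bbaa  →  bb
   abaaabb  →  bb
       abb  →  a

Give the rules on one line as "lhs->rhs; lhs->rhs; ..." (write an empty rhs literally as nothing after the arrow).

  | abbbaabb => abbaabb => abaabb => aaabb => abb => ab => a
  | aabbbbb => bbbbb
  | baa => b
  | bbbbbbb

aa->; ab->a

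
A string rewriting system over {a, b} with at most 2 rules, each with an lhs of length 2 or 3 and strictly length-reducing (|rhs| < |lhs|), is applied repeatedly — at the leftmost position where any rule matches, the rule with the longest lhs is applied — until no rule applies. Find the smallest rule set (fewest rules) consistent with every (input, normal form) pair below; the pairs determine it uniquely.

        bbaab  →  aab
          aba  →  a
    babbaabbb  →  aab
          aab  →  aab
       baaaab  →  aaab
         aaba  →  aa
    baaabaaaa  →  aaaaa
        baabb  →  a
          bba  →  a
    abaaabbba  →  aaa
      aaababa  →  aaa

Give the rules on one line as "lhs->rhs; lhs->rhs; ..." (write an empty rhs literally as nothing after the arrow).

  | bbaab => aab
  | aba => a
  | babbaabbb => bbaabbb => aabbb => aab
  | aab

ba->; bb->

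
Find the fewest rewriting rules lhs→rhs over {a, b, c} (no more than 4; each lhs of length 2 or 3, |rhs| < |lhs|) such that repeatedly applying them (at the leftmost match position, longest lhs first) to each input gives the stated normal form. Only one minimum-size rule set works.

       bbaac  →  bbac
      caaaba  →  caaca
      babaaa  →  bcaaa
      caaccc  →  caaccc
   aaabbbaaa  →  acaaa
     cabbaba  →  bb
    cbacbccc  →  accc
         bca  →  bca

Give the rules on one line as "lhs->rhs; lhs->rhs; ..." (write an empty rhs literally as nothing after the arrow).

  | bbaac => bbac
  | caaaba => caaca
  | babaaa => bcaaa
  | caaccc

ab->c; baa->ba; cb->; cca->bb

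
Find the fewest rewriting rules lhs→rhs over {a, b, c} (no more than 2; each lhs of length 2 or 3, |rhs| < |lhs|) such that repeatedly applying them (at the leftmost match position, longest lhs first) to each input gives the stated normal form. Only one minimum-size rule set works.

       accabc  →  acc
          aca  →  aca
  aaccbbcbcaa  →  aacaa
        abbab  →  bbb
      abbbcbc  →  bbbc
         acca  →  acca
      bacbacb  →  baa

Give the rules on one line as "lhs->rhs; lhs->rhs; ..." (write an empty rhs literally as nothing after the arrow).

ab->b; cb->

  | accabc => accbc => acc
  | aca
  | aaccbbcbcaa => aacbcbcaa => aacbcaa => aacaa
  | abbab => bbab => bbb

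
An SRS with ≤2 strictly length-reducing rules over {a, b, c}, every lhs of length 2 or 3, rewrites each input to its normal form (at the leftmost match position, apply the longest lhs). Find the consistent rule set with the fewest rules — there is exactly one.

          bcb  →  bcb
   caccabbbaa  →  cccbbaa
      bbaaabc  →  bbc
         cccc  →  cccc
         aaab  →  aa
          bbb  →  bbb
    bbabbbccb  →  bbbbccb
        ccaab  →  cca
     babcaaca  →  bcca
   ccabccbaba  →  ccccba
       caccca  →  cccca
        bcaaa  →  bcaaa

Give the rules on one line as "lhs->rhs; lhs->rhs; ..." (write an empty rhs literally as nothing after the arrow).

ab->; ac->c

  | bcb
  | caccabbbaa => cccabbbaa => cccbbaa
  | bbaaabc => bbaac => bbac => bbc
  | cccc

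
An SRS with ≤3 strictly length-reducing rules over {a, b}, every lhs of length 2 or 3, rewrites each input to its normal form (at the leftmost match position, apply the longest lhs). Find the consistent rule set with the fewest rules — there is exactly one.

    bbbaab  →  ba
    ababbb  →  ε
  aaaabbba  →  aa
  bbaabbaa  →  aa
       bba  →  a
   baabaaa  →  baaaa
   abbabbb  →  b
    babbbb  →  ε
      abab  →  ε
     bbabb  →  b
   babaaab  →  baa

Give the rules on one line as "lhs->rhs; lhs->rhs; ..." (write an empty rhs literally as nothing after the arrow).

ab->; bb->

  | bbbaab => baab => ba
  | ababbb => abbb => bb => ε
  | aaaabbba => aaabba => aaba => aa
  | bbaabbaa => aabbaa => abaa => aa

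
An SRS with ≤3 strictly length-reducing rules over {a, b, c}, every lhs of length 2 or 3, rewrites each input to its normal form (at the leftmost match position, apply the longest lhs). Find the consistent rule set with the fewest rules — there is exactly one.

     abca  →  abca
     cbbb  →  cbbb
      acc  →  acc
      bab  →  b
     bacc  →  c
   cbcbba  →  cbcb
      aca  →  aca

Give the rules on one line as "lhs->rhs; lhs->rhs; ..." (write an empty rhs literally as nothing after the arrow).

  | abca
  | cbbb
  | acc
  | bab => b

ba->; bac->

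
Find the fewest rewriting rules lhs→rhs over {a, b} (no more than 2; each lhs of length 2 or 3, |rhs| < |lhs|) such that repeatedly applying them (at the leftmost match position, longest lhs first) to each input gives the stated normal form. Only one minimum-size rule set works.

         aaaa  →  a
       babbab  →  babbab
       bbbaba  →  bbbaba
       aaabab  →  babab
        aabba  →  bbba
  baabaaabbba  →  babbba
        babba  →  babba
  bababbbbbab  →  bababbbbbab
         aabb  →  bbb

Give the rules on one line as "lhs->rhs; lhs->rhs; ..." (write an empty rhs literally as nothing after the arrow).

aa->b; baa->a

  | aaaa => baa => a
  | babbab
  | bbbaba
  | aaabab => babab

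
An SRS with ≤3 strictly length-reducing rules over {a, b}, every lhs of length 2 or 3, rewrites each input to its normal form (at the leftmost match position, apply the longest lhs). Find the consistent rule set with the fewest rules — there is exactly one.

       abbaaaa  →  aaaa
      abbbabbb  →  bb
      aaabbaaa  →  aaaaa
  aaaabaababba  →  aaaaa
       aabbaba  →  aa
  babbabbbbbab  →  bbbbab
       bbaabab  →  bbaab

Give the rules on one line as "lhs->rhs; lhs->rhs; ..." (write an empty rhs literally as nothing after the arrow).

aba->a; abb->

  | abbaaaa => aaaa
  | abbbabbb => babbb => bb
  | aaabbaaa => aaaaa
  | aaaabaababba => aaaaababba => aaaaabba => aaaaa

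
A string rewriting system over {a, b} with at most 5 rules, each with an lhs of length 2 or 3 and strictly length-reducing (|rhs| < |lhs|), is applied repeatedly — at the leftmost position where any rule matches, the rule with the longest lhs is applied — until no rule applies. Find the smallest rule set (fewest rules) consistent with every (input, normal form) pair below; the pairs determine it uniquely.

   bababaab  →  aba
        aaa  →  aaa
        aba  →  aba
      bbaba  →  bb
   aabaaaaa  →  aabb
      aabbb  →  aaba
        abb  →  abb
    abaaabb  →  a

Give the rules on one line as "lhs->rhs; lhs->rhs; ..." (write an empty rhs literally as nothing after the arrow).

  | bababaab => abaab => abbb => aba
  | aaa
  | aba
  | bbaba => bbba => baa => bb

baa->bb; bab->; bba->bb; bbb->ba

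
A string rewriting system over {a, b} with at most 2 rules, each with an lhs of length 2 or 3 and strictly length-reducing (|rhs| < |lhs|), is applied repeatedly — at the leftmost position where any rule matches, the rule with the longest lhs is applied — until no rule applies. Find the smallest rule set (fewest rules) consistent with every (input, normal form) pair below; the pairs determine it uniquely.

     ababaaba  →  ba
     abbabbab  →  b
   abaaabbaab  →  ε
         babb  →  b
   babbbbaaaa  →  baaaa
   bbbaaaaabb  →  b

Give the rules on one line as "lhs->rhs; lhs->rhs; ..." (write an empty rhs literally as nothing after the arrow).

ab->b; bb->

  | ababaaba => babaaba => bbaaba => aaba => aba => ba
  | abbabbab => bbabbab => abbab => bbab => ab => b
  | abaaabbaab => baaabbaab => baabbaab => babbaab => bbbaab => baab => bab => bb => ε
  | babb => bbb => b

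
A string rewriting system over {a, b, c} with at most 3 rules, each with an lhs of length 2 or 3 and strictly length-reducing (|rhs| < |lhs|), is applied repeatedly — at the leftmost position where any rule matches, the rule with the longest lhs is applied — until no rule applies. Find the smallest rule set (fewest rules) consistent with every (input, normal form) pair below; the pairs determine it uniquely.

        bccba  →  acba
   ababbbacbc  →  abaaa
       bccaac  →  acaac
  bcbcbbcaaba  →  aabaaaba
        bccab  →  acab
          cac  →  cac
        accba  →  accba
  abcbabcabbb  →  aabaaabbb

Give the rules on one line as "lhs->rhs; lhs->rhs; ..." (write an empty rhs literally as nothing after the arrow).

bba->; bc->a

  | bccba => acba
  | ababbbacbc => ababcbc => abaabc => abaaa
  | bccaac => acaac
  | bcbcbbcaaba => abcbbcaaba => aabbcaaba => aabaaaba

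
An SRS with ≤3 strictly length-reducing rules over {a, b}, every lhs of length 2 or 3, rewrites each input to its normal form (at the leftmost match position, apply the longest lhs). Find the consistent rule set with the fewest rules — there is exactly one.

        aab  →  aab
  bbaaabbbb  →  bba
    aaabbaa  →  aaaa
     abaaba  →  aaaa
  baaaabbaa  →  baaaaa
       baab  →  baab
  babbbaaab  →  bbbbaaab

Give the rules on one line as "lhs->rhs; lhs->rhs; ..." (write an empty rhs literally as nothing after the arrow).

  | aab
  | bbaaabbbb => bbaabb => bba
  | aaabbaa => aaaa
  | abaaba => aaaba => aaaa

aba->aa; abb->; bab->bb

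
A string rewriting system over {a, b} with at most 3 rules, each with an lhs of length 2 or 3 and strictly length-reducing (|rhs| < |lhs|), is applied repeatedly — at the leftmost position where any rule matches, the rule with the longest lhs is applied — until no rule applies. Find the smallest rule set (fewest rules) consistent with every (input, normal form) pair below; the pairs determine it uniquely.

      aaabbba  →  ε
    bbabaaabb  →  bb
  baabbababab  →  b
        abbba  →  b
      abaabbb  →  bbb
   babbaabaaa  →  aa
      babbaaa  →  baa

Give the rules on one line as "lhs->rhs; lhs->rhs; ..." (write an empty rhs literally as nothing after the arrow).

aab->; ab->b; bba->

  | aaabbba => abba => bba => ε
  | bbabaaabb => baaabb => bab => bb
  | baabbababab => bbababab => babab => bbab => b
  | abbba => bbba => b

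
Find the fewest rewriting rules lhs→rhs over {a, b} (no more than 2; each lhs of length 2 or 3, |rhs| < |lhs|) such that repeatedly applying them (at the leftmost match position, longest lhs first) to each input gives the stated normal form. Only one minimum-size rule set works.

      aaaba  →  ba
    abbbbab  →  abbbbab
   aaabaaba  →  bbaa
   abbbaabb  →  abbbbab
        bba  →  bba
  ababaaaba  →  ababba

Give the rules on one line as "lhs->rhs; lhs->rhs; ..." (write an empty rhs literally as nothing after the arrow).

aaa->; aab->ba

  | aaaba => ba
  | abbbbab
  | aaabaaba => baaba => bbaa
  | abbbaabb => abbbbab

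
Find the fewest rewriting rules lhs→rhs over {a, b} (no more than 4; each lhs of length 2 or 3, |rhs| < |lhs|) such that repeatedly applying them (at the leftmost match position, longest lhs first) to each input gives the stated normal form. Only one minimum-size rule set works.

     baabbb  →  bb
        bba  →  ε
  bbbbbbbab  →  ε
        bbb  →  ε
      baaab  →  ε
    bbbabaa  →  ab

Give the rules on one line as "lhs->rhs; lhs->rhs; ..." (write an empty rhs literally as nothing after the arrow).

  | baabbb => babbb => bb
  | bba => ε
  | bbbbbbbab => bbbbab => bab => ε
  | bbb => ε

ba->b; bab->; bba->; bbb->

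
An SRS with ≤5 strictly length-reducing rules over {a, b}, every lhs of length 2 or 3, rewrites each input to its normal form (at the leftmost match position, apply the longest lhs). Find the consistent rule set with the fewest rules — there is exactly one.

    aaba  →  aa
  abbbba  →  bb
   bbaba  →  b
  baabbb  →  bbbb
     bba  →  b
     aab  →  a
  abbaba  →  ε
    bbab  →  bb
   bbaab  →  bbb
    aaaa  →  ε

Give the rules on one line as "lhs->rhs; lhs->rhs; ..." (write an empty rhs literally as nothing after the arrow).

aaa->b; ab->; ba->; baa->b

  | aaba => aa
  | abbbba => bbba => bb
  | bbaba => bba => b
  | baabbb => bbbb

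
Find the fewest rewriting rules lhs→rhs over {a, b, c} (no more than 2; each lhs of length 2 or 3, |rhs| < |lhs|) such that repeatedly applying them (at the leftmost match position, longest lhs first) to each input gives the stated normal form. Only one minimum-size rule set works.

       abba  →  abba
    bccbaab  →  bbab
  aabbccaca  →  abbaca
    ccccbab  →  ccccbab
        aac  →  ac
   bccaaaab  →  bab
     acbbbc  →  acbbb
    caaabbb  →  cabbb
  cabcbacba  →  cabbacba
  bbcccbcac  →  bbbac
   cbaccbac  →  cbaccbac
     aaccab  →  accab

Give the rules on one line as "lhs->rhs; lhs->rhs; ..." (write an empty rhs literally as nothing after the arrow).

  | abba
  | bccbaab => bcbaab => bbaab => bbab
  | aabbccaca => abbccaca => abbcaca => abbaca
  | ccccbab

aa->a; bc->b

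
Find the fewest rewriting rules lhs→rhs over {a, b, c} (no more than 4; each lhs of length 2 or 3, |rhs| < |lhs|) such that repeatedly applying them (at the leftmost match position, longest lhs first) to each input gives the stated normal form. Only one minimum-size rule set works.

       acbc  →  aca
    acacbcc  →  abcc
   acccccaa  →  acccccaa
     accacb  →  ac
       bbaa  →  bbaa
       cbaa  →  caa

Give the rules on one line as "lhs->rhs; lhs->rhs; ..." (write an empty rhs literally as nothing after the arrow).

  | acbc => aca
  | acacbcc => abcc
  | acccccaa
  | accacb => acb => ac

cac->; cb->c; cbc->ca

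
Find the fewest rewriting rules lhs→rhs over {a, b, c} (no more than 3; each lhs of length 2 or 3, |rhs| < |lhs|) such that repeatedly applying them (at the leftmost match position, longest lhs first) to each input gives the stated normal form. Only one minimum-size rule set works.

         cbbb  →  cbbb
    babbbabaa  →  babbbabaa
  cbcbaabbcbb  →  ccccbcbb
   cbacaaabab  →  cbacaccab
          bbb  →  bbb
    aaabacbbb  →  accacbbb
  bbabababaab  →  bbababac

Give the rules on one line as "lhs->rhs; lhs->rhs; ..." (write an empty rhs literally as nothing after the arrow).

  | cbbb
  | babbbabaa
  | cbcbaabbcbb => cbcbccbcbb => cbcccbcbb => ccccbcbb
  | cbacaaabab => cbacaccab

aab->cc; abc->a; bcc->cc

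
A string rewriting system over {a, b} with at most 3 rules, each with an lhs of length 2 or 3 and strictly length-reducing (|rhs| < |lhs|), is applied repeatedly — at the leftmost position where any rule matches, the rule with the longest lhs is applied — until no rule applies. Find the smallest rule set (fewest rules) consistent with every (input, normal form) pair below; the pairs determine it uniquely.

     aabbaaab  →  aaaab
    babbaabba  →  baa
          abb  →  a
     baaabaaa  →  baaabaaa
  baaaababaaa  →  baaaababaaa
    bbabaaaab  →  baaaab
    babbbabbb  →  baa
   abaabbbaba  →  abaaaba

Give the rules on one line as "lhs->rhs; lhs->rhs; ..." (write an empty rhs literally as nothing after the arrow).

bb->; bba->; bbb->

  | aabbaaab => aaaab
  | babbaabba => baabba => baa
  | abb => a
  | baaabaaa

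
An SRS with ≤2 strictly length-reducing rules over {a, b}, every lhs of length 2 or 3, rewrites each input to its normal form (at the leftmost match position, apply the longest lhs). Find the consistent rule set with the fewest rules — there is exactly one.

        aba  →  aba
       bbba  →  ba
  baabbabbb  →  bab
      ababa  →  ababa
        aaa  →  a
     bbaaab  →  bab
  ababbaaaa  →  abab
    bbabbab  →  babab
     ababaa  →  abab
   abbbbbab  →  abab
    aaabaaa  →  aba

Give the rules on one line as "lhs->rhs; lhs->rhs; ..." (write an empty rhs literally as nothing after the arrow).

  | aba
  | bbba => bba => ba
  | baabbabbb => bbbabbb => bbabbb => babbb => babb => bab
  | ababa

aa->; bb->b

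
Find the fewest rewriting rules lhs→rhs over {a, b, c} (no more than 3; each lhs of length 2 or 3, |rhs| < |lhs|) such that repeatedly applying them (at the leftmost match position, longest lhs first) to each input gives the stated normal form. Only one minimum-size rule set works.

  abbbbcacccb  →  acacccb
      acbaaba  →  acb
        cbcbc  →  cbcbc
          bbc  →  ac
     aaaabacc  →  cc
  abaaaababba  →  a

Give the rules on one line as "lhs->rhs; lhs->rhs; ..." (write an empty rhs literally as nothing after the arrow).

aa->a; aba->; bb->a

  | abbbbcacccb => aabbcacccb => abbcacccb => aacacccb => acacccb
  | acbaaba => acbaba => acb
  | cbcbc
  | bbc => ac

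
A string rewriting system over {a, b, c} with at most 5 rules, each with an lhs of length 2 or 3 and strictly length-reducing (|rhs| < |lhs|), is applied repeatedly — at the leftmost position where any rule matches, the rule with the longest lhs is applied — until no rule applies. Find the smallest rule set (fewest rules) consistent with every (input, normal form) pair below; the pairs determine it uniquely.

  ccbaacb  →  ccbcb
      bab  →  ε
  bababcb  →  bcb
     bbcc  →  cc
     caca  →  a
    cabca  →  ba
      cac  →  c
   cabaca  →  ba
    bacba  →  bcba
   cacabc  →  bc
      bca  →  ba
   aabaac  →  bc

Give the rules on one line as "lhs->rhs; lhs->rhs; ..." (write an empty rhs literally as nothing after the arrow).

ab->b; ac->c; bb->; ca->a

  | ccbaacb => ccbacb => ccbcb
  | bab => bb => ε
  | bababcb => bbabcb => abcb => bcb
  | bbcc => cc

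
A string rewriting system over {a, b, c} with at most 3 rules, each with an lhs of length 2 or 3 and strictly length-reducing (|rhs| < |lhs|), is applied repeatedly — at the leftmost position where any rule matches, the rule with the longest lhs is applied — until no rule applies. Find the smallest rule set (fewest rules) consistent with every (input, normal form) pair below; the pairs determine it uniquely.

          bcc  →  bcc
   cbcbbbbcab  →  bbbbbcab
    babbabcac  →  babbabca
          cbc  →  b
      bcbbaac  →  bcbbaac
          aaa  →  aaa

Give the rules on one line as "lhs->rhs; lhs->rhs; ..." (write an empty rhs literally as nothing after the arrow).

  | bcc
  | cbcbbbbcab => bbbbbcab
  | babbabcac => babbabca
  | cbc => b

cac->ca; cbc->b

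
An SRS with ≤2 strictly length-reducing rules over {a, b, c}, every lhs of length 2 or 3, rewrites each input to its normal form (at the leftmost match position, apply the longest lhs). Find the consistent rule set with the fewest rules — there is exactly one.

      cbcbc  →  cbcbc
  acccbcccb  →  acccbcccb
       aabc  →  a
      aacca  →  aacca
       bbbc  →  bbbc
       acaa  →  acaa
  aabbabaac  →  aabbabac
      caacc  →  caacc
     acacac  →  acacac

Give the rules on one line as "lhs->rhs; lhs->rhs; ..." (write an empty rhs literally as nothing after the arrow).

  | cbcbc
  | acccbcccb
  | aabc => a
  | aacca

abc->; baa->ba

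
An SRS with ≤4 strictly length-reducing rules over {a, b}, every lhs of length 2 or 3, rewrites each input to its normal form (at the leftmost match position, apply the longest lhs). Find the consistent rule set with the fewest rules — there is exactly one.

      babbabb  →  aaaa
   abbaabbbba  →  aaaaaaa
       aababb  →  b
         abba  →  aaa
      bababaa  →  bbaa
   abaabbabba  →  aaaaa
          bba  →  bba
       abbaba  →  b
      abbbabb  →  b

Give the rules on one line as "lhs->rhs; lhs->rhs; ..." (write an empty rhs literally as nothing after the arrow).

ab->b; aba->b; abb->aa; bab->ab

  | babbabb => abbabb => aaabb => aaaa
  | abbaabbbba => aaaabbbba => aaaaabba => aaaaaaa
  | aababb => abbb => aab => ab => b
  | abba => aaa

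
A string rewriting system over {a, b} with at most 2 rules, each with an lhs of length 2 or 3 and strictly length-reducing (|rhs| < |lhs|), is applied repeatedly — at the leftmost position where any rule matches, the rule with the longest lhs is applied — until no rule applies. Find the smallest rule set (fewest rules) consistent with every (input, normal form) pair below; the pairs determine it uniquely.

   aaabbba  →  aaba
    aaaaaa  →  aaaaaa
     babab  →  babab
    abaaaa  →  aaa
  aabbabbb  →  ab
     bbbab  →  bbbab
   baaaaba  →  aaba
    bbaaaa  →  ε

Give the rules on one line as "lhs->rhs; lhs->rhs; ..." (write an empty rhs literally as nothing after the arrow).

abb->; baa->

  | aaabbba => aaba
  | aaaaaa
  | babab
  | abaaaa => aaa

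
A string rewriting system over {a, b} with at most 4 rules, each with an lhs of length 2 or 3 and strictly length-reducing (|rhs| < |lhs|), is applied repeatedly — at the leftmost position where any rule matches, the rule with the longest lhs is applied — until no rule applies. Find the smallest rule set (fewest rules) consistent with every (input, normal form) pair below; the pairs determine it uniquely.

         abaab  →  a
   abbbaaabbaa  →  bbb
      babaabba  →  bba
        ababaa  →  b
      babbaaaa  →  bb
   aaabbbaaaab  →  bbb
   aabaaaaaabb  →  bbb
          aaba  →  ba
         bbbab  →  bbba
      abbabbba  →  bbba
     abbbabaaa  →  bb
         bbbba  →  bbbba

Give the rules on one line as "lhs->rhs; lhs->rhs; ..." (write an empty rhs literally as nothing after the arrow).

aa->; ab->a; abb->b

  | abaab => aaab => ab => a
  | abbbaaabbaa => bbaaabbaa => bbabbaa => bbbaa => bbb
  | babaabba => baaabba => babba => bba
  | ababaa => aabaa => baa => b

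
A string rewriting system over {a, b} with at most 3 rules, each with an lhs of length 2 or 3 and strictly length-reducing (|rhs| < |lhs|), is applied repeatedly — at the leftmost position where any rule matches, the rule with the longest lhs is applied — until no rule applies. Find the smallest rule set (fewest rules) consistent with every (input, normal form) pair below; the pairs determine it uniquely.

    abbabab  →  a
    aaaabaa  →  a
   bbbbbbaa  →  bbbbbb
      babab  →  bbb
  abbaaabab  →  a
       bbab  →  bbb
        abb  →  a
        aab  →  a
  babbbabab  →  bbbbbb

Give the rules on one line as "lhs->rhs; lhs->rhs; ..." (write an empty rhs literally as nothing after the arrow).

aa->a; ab->a; ba->b

  | abbabab => ababab => aabab => abab => aab => ab => a
  | aaaabaa => aaabaa => aabaa => abaa => aaa => aa => a
  | bbbbbbaa => bbbbbba => bbbbbb
  | babab => bbab => bbb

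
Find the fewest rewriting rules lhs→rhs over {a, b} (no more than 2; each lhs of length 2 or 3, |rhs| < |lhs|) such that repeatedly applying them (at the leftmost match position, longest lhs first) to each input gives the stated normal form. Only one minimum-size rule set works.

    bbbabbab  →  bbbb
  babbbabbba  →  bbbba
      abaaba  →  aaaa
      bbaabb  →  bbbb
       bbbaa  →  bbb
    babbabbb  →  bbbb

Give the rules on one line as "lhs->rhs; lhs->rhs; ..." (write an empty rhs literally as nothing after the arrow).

  | bbbabbab => bbbabab => bbbaab => bbbb
  | babbbabbba => babbabbba => bababbba => baabbba => bbbba
  | abaaba => aaaba => aaaa
  | bbaabb => bbbb

ab->a; baa->b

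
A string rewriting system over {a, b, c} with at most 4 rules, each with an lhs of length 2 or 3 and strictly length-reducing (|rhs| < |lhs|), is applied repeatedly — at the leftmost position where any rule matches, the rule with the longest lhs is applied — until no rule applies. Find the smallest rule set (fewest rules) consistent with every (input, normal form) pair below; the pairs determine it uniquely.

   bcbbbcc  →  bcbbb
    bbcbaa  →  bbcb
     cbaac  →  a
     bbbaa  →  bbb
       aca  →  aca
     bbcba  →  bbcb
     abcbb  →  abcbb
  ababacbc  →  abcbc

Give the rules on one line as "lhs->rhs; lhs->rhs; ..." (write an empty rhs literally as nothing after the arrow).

ba->b; bac->c; cc->a

  | bcbbbcc => bcbbba => bcbbb
  | bbcbaa => bbcba => bbcb
  | cbaac => cbac => cc => a
  | bbbaa => bbba => bbb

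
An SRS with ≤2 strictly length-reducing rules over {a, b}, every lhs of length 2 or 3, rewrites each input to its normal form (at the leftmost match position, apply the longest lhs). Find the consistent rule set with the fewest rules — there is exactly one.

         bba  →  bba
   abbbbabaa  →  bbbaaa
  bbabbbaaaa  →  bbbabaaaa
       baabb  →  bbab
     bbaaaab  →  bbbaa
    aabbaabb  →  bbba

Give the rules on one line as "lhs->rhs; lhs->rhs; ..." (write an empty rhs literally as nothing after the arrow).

aab->ba; abb->ba

  | bba
  | abbbbabaa => babbabaa => bbaabaa => bbbaaa
  | bbabbbaaaa => bbbabaaaa
  | baabb => bbab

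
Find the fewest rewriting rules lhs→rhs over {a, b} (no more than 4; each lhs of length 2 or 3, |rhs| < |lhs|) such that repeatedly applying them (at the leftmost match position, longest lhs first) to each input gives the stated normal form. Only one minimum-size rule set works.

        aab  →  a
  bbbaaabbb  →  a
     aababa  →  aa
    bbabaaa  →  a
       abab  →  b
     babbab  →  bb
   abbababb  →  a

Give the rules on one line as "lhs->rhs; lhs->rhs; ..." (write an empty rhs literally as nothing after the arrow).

aab->a; ab->b; ba->; bbb->a

  | aab => a
  | bbbaaabbb => aaaabbb => aaabb => aab => a
  | aababa => aaba => aa
  | bbabaaa => bbaaa => baa => a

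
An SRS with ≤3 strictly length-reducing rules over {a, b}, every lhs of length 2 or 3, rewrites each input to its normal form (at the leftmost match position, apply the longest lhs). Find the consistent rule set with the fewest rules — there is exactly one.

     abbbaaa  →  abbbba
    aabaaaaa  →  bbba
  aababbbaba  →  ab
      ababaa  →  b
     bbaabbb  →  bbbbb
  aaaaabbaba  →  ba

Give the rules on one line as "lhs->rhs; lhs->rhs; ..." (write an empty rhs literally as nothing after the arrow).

aa->; aaa->ba; bab->a

  | abbbaaa => abbbba
  | aabaaaaa => baaaaa => bbaaa => bbba
  | aababbbaba => babbbaba => abbaba => abaa => ab
  | ababaa => aaaa => baa => b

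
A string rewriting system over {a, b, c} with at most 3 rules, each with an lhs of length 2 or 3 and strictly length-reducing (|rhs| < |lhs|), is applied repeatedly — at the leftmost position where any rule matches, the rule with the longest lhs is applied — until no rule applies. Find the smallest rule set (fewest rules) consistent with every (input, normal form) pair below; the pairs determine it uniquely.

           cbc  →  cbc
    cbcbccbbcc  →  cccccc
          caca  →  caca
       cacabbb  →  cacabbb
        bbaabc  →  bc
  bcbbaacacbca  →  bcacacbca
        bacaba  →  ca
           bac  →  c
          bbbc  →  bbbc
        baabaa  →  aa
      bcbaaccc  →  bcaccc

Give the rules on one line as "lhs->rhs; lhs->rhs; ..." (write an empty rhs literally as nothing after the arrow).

  | cbc
  | cbcbccbbcc => cbcccbbcc => ccccbbcc => ccccbcc => cccccc
  | caca
  | cacabbb

ba->; bcc->cc; cbb->cb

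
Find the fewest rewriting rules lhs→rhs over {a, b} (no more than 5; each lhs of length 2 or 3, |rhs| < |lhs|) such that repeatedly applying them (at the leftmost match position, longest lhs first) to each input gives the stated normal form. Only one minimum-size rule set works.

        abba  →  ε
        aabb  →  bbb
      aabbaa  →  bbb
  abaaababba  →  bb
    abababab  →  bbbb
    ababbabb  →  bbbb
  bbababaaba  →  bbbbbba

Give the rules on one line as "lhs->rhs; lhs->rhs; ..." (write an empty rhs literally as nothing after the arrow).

  | abba => aa => ε
  | aabb => bbb
  | aabbaa => bbbaa => bbb
  | abaaababba => baaababba => bababba => bbabba => bbaa => bb

aa->; aab->bb; ab->b; abb->a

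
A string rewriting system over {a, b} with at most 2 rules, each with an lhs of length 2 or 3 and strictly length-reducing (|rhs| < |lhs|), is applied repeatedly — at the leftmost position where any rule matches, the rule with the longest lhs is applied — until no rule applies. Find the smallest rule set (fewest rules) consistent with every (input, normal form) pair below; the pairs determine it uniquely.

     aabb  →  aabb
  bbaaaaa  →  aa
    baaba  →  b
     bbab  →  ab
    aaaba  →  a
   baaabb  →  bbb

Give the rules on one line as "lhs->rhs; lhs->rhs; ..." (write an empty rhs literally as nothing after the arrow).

  | aabb
  | bbaaaaa => baaaaa => aaaaa => baa => aa
  | baaba => aaba => aaa => b
  | bbab => bab => ab

aaa->b; ba->a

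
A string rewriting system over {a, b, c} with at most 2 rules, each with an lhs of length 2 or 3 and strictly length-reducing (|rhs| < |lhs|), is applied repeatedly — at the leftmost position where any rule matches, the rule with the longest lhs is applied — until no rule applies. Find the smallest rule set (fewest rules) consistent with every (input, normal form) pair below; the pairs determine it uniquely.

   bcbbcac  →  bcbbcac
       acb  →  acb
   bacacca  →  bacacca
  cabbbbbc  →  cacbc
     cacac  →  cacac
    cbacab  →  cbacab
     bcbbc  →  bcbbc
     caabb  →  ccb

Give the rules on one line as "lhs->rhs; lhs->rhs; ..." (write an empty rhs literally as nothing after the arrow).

aab->c; bbb->aa

  | bcbbcac
  | acb
  | bacacca
  | cabbbbbc => caaabbc => cacbc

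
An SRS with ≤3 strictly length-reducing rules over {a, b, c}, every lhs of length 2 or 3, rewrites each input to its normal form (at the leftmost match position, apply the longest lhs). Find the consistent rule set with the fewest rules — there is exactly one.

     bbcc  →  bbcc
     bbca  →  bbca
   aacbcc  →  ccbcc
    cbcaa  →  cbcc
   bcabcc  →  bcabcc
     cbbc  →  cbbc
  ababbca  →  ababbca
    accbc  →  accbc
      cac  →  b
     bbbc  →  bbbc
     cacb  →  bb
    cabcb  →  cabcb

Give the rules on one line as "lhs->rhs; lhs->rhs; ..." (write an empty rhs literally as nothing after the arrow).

aa->c; cac->b

  | bbcc
  | bbca
  | aacbcc => ccbcc
  | cbcaa => cbcc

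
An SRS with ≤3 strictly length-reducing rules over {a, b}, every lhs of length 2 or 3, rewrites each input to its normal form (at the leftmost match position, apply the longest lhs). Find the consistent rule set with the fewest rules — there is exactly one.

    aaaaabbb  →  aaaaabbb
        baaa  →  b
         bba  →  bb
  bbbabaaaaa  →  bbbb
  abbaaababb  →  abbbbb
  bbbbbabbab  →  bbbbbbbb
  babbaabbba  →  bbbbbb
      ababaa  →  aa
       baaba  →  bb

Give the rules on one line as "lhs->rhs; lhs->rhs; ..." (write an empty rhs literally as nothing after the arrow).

aba->a; ba->b

  | aaaaabbb
  | baaa => baa => ba => b
  | bba => bb
  | bbbabaaaaa => bbbbaaaaa => bbbbaaaa => bbbbaaa => bbbbaa => bbbba => bbbb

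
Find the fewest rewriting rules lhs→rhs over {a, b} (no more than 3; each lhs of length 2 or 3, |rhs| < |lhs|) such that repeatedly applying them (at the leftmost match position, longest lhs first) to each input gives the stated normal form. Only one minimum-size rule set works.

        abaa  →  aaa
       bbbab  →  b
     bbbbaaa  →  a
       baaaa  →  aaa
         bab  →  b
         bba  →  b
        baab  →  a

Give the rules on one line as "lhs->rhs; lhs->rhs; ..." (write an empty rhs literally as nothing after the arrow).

ab->a; ba->; bbb->b

  | abaa => aaa
  | bbbab => bab => b
  | bbbbaaa => bbaaa => baa => a
  | baaaa => aaa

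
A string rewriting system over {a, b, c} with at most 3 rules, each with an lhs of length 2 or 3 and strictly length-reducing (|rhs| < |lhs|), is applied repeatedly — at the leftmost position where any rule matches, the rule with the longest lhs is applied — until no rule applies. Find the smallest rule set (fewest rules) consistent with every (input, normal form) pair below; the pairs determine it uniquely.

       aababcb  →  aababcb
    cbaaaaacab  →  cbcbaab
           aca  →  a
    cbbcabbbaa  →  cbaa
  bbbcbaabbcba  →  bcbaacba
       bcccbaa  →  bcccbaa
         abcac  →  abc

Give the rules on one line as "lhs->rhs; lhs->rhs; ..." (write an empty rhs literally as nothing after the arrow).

aaa->cb; bb->; ca->

  | aababcb
  | cbaaaaacab => cbcbaacab => cbcbaab
  | aca => a
  | cbbcabbbaa => ccabbbaa => cbbbaa => cbaa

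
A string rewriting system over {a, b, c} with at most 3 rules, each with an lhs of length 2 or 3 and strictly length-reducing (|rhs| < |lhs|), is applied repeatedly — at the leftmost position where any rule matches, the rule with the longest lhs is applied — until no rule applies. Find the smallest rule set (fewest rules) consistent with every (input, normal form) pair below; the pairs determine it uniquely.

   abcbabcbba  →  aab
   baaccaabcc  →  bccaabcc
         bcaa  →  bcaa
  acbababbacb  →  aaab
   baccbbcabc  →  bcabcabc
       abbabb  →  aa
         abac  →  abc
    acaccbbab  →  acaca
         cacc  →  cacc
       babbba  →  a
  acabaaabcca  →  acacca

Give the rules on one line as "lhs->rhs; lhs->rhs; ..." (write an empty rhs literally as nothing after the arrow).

  | abcbabcbba => abaabcbba => ababcbba => abbcbba => acbba => aaba => aab
  | baaccaabcc => baccaabcc => bccaabcc
  | bcaa
  | acbababbacb => aaababbacb => aaabbbacb => aaabacb => aaabcb => aaaba => aaab

ba->b; bb->; cb->a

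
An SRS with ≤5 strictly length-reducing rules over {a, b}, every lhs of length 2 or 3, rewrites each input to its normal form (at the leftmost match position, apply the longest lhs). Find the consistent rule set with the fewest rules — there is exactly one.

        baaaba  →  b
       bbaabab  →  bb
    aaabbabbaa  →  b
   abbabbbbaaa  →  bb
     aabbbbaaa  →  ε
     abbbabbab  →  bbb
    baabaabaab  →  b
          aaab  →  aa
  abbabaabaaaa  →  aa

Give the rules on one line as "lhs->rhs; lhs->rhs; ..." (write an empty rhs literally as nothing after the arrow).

ab->; aba->b; ba->; baa->

  | baaaba => aba => b
  | bbaabab => bbab => bb
  | aaabbabbaa => aababbaa => abbbaa => bbaa => b
  | abbabbbbaaa => babbbbaaa => bbbbaaa => bbba => bb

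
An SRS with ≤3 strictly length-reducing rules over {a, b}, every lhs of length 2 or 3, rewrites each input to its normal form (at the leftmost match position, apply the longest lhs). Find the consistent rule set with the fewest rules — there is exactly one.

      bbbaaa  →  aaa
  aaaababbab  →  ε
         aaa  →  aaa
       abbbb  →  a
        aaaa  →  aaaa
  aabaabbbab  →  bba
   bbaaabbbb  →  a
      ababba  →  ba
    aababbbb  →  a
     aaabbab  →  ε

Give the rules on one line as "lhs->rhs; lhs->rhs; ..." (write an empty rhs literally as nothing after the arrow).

  | bbbaaa => bbaaa => baaa => aaa
  | aaaababbab => aaabbab => abab => aab => ε
  | aaa
  | abbbb => abbb => abb => ab => a

aab->; ab->a; baa->aa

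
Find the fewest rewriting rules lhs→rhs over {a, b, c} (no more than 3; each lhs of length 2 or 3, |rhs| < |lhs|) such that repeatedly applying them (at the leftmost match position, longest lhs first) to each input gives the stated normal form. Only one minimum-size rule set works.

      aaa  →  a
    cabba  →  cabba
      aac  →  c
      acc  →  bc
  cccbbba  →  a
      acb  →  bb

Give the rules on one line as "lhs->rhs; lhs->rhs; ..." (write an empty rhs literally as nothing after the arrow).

aa->; ac->b; cb->

  | aaa => a
  | cabba
  | aac => c
  | acc => bc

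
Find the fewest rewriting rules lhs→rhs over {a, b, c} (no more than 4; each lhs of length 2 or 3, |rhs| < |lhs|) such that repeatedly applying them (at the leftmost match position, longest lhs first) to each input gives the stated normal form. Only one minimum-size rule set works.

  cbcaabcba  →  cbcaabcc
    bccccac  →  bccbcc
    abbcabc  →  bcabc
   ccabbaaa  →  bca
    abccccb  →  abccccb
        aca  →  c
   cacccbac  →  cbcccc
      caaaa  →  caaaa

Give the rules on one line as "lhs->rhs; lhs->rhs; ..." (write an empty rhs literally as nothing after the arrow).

ac->b; ba->c; bb->c; cca->bc

  | cbcaabcba => cbcaabcc
  | bccccac => bccbcc
  | abbcabc => accabc => bcabc
  | ccabbaaa => bcbbaaa => bccaaa => bbcaa => ccaa => bca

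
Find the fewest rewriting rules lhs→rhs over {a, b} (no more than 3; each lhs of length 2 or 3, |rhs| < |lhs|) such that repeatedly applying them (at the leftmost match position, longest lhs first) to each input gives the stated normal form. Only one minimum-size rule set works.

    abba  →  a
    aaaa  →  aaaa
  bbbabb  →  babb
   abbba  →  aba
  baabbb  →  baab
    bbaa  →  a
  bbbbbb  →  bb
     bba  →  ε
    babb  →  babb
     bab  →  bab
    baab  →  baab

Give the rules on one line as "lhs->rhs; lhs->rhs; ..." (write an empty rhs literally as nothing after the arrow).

bba->; bbb->b

  | abba => a
  | aaaa
  | bbbabb => babb
  | abbba => aba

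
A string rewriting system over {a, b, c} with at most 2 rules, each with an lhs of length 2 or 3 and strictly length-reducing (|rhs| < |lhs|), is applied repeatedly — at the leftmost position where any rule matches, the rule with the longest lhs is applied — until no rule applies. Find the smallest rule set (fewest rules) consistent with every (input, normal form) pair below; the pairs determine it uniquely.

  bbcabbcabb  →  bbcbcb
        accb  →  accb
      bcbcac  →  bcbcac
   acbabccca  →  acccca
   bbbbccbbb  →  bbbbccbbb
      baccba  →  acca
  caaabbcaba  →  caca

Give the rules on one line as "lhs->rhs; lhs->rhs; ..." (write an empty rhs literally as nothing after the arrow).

ab->; ba->a

  | bbcabbcabb => bbcbcabb => bbcbcb
  | accb
  | bcbcac
  | acbabccca => acabccca => acccca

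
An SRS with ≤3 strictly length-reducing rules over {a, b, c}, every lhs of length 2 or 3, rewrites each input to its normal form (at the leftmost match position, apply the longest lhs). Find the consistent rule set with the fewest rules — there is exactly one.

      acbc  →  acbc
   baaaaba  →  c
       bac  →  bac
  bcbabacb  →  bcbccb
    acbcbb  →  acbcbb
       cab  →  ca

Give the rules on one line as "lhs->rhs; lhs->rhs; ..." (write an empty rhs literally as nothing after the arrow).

  | acbc
  | baaaaba => bcaaba => aba => aa => c
  | bac
  | bcbabacb => bcbaacb => bcbccb

aa->c; ab->a; bca->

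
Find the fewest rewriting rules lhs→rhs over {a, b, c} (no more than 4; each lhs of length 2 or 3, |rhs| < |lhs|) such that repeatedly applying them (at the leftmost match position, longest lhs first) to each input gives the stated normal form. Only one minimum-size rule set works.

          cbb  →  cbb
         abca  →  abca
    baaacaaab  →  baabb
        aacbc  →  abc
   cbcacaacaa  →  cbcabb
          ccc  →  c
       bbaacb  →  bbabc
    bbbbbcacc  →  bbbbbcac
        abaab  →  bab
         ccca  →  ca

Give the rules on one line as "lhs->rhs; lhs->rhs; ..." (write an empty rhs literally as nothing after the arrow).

  | cbb
  | abca
  | baaacaaab => baaabab => baabb
  | aacbc => abcc => abc

aba->b; acb->bc; caa->b; cc->c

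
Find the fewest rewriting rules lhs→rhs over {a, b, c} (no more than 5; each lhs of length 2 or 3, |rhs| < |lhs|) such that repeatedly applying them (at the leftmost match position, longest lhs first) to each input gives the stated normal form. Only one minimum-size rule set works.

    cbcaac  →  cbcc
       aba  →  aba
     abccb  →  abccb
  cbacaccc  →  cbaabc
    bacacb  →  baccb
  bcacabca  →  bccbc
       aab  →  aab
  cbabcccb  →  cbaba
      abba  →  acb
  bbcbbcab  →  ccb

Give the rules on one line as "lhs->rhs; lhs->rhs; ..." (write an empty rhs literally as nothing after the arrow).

  | cbcaac => cbcac => cbcc
  | aba
  | abccb
  | cbacaccc => cbacccc => cbaabc

bb->; bba->cb; ca->c; ccc->ab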